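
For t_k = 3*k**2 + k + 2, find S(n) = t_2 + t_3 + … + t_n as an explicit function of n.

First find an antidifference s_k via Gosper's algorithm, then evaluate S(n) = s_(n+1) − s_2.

S(n) = n**3 + 2*n**2 + 3*n - 6

Compute t_(k+1)/t_k: get (k + 3*(k + 1)**2 + 3)/(3*k**2 + k + 2).
Take A(k)=1, B(k)=1, C(k)=k**2 + k/3 + 2/3.
f must satisfy (1)·f(k+1) − (1)·f(k) = k**2 + k/3 + 2/3.
deg f ≤ 3 (via 0,0,2).
A polynomial solution: f(k) = k*(k**2 - k + 2)/3.
R(k) = B(k−1)·f(k)/C(k) = k*(k**2 - k + 2)/(3*k**2 + k + 2); s_k = R·t_k = k*(k**2 - k + 2).
s_(k+1) − s_k = 3*k**2 + k + 2 = t_k.
Σ_(k=2)^n t_k = s_(n+1) − s_(2) = (n**3 + 2*n**2 + 3*n + 2) − (8), i.e. n**3 + 2*n**2 + 3*n - 6.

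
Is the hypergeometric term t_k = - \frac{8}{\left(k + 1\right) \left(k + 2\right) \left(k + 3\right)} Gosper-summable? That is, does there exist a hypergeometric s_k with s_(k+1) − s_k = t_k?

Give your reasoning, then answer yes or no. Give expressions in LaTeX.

The ratio is (k + 1)/(k + 4).
Factor: A=k + 1; B=k + 4; C=1.
Key eq: (k + 1)·f(k+1) = (k + 3)·f(k) + (1).
Degrees (1,1,0) ⇒ d ≤ 2.
Solve for f: f(k) = k*(k + 3)/4 (degree 2 ≤ 2).
Get s_k = R·t_k = 2*k*(-k - 3)/((k + 1)*(k + 2)) with R(k) = B(k−1)f(k)/C(k) = k*(k + 3)**2/4.
Verify: -8/(k**3 + 6*k**2 + 11*k + 6) matches t_k.

Yes. s_k = \frac{2 k \left(- k - 3\right)}{\left(k + 1\right) \left(k + 2\right)}.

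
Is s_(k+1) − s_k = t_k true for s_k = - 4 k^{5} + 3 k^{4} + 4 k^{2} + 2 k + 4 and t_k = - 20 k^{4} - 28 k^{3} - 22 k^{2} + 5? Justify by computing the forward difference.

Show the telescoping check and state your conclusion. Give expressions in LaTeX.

Valid: the claim telescopes to t_k.

s_(k+1) = 2*k - 4*(k + 1)**5 + 3*(k + 1)**4 + 4*(k + 1)**2 + 6
s_(k+1) − s_k = -20*k**4 - 28*k**3 - 22*k**2 + 5
(s_(k+1) − s_k) − t_k = 0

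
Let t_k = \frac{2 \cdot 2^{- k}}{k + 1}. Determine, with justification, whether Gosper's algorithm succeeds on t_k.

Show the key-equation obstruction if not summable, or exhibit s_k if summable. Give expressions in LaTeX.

r(k) = (k + 1)/(2*(k + 2)) after simplifying.
A = k/2 + 1/2, B = k + 2, C = 1.
Need (k/2 + 1/2)·f(k+1) − (k + 1)·f(k) = 1.
deg f ≤ -1 (via 1,1,0).
deg f ≤ -1 is impossible — no certificate.

No; the degree bound rules out any f.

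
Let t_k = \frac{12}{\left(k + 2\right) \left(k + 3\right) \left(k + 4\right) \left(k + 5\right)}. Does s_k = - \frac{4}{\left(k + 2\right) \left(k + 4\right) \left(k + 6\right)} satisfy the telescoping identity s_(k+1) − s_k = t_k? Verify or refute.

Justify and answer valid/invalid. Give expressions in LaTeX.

Invalid: residual \frac{12 \left(- 4 k - 23\right)}{k^{6} + 27 k^{5} + 295 k^{4} + 1665 k^{3} + 5104 k^{2} + 8028 k + 5040} ≠ 0.

s_(k+1) = -4/((k + 3)*(k + 5)*(k + 7))
s_(k+1) − s_k = 12*(k**2 + 9*k + 19)/(k**6 + 27*k**5 + 295*k**4 + 1665*k**3 + 5104*k**2 + 8028*k + 5040)
(s_(k+1) − s_k) − t_k = 12*(-4*k - 23)/(k**6 + 27*k**5 + 295*k**4 + 1665*k**3 + 5104*k**2 + 8028*k + 5040)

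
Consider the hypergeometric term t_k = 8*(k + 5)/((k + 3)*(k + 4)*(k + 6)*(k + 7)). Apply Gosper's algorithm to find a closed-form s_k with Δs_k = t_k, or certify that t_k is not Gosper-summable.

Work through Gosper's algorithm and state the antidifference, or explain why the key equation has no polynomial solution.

Ratio r(k) = (k + 3)*(k + 6)**2/((k + 5)**2*(k + 8)).
Normal form (A,B,C) = (k + 3, k + 8, k**2 + 10*k + 25).
Need (k + 3)·f(k+1) − (k + 7)·f(k) = k**2 + 10*k + 25.
d = 4 from the (1,1,2) case.
Match coefficients ⇒ f(k) = k*(k + 4)*(k + 5)*(k + 9)/36.
R(k) = B(k−1)·f(k)/C(k) = k*(k + 4)*(k + 7)*(k + 9)/(36*(k + 5)); s_k = R·t_k = 2*k*(k + 9)/(9*(k**2 + 9*k + 18)).
Δs = 8*(k + 5)/(k**4 + 20*k**3 + 145*k**2 + 450*k + 504), as required.

s_k = 2*k*(k + 9)/(9*(k**2 + 9*k + 18))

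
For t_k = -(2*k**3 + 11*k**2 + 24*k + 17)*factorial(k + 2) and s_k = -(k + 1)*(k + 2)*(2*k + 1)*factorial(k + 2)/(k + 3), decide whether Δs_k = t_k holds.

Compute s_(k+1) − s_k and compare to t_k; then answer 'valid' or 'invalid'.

Invalid: residual (2*k**4 + 17*k**3 + 55*k**2 + 86*k + 50)*factorial(k + 2)/((k + 3)*(k + 4)) ≠ 0.

s_(k+1) = -(k + 2)*(k + 3)*(2*k + 3)*factorial(k + 3)/(k + 4)
s_(k+1) − s_k = -(k + 2)*(2*k**4 + 19*k**3 + 70*k**2 + 122*k + 77)*factorial(k + 2)/((k + 3)*(k + 4))
(s_(k+1) − s_k) − t_k = (2*k**4 + 17*k**3 + 55*k**2 + 86*k + 50)*factorial(k + 2)/((k + 3)*(k + 4))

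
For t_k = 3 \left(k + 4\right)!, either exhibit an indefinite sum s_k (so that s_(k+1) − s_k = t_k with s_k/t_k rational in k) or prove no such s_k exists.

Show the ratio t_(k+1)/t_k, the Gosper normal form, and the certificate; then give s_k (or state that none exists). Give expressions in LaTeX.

no hypergeometric antidifference exists

r(k) = k + 5 after simplifying.
A = k + 5, B = 1, C = 1.
f must satisfy (k + 5)·f(k+1) − (1)·f(k) = 1.
From deg A=1, deg B=0, deg C=0: d=-1.
deg f ≤ -1 is impossible — no certificate.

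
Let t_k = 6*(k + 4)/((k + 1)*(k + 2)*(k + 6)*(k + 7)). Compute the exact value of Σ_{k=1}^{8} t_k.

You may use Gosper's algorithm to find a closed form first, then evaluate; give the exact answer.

t_(k+1)/t_k = (k + 1)*(k + 5)*(k + 6)/((k + 3)*(k + 4)*(k + 8)).
Gosper form: A/B · C(k+1)/C(k) with A=k + 1, B=k + 8, C=k**4 + 16*k**3 + 95*k**2 + 248*k + 240.
Set up (k + 1)·f(k+1) − (k + 7)·f(k) − (k**4 + 16*k**3 + 95*k**2 + 248*k + 240) = 0.
Bound: deg f ≤ 6.
Solving with deg f ≤ 6: f(k) = k*(k + 2)*(k + 3)*(k + 4)*(k + 5)*(k + 7)/12.
Certificate R = B(k−1)f/C = k*(k + 2)*(k + 7)**2/(12*(k + 4)) gives s_k = k*(k + 7)/(2*(k**2 + 7*k + 6)).
Verify: 6*(k + 4)/(k**4 + 16*k**3 + 83*k**2 + 152*k + 84) matches t_k.
Telescoping: Σ = s_(9) − s_(1) = 12/25 − (2/7) = 34/175.

Σ = 34/175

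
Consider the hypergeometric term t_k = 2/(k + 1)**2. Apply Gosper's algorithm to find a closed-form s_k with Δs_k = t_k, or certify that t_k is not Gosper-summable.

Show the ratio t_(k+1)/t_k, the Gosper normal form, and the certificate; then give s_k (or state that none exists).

Step 1: r(k) = (k + 1)**2/(k + 2)**2.
Gosper form: A/B · C(k+1)/C(k) with A=k**2 + 2*k + 1, B=k**2 + 4*k + 4, C=1.
Need (k**2 + 2*k + 1)·f(k+1) − (k**2 + 2*k + 1)·f(k) = 1.
Degrees (2,2,0) ⇒ d ≤ 0.
Put f(k) = c0: A·f(k+1) − B(k−1)·f(k) − C = -1; need -1 = 0 — inconsistent ⇒ no f, not summable.

none (Gosper's algorithm certifies no s_k)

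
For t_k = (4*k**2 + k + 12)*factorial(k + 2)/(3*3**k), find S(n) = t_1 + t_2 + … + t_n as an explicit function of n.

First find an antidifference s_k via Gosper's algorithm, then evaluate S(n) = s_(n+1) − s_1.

S(n) = -2 + 4*n*factorial(n + 3)/(3*3**n) + factorial(n + 3)/(3*3**n)

Compute t_(k+1)/t_k: get (k + 3)*(k + 4*(k + 1)**2 + 13)/(3*(4*k**2 + k + 12)).
Take A(k)=k/3 + 1, B(k)=1, C(k)=k**2 + k/4 + 3.
f must satisfy (k/3 + 1)·f(k+1) − (1)·f(k) = k**2 + k/4 + 3.
d = 1 from the (1,0,2) case.
Solving with deg f ≤ 1: f(k) = 3*(4*k - 3)/4.
Then R = B(k−1)f/C = 3*(4*k - 3)/(4*k**2 + k + 12), so s_k = R(k)·t_k = (4*k - 3)*factorial(k + 2)/3**k.
Verify: (4*k**2 + k + 12)*factorial(k + 2)/(3*3**k) matches t_k.
Σ_(k=1)^n t_k = s_(n+1) − s_(1) = (3**(-n - 1)*(4*n + 1)*factorial(n + 3)) − (2), i.e. -2 + 4*n*factorial(n + 3)/(3*3**n) + factorial(n + 3)/(3*3**n).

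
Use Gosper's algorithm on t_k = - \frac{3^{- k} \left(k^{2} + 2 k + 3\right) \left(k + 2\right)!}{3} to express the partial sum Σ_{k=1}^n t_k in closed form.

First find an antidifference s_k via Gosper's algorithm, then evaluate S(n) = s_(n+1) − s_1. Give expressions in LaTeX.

S(n) = 4 - \frac{3^{- n} n \left(n + 3\right)!}{3} - \frac{2 \cdot 3^{- n} \left(n + 3\right)!}{3}

Step 1: r(k) = (k + 3)*(2*k + (k + 1)**2 + 5)/(3*(k**2 + 2*k + 3)).
Take A(k)=k/3 + 1, B(k)=1, C(k)=k**2 + 2*k + 3.
f must satisfy (k/3 + 1)·f(k+1) − (1)·f(k) = k**2 + 2*k + 3.
Degrees (1,0,2) ⇒ d ≤ 1.
Coefficient equations give f(k) = 3*(k + 1).
R(k) = B(k−1)·f(k)/C(k) = 3*(k + 1)/(k**2 + 2*k + 3); s_k = R·t_k = -(k + 1)*factorial(k + 2)/3**k.
Check: Δs_k = -(k**2 + 2*k + 3)*factorial(k + 2)/(3*3**k). ✓
Telescope: S(n) = s_(n+1) − s_(1) = -3**(-n - 1)*(n + 2)*factorial(n + 3) − (-4) = 4 - n*factorial(n + 3)/(3*3**n) - 2*factorial(n + 3)/(3*3**n).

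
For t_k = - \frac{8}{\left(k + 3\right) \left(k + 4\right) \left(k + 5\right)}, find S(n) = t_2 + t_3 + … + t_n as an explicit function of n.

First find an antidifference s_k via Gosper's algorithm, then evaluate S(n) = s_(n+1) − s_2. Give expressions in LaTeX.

S(n) = \frac{2 \left(- n^{2} - 9 n + 10\right)}{15 \left(n^{2} + 9 n + 20\right)}

Ratio r(k) = (k + 3)/(k + 6).
Take A(k)=k + 3, B(k)=k + 6, C(k)=1.
Key eq: (k + 3)·f(k+1) = (k + 5)·f(k) + (1).
d = 2 from the (1,1,0) case.
Coefficient equations give f(k) = k*(k + 7)/24.
So s_k = (B(k−1)f/C)·t_k = (k*(k + 5)*(k + 7)/24)·t_k = k*(-k - 7)/(3*(k + 3)*(k + 4)).
s_(k+1) − s_k = -8/(k**3 + 12*k**2 + 47*k + 60) = t_k.
Σ_(k=2)^n t_k = s_(n+1) − s_(2) = ((-n**2 - 9*n - 8)/(3*(n**2 + 9*n + 20))) − (-1/5), i.e. 2*(-n**2 - 9*n + 10)/(15*(n**2 + 9*n + 20)).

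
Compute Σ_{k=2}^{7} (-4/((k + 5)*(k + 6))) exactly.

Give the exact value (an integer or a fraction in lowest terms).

Ratio r(k) = (k + 5)/(k + 7).
Gosper form: A/B · C(k+1)/C(k) with A=k + 5, B=k + 7, C=1.
Key eq: (k + 5)·f(k+1) = (k + 6)·f(k) + (1).
Degrees (1,1,0) ⇒ d ≤ 1.
Solving with deg f ≤ 1: f(k) = k/5.
So s_k = (B(k−1)f/C)·t_k = (k*(k + 6)/5)·t_k = -4*k/(5*k + 25).
Δs = -4/(k**2 + 11*k + 30), as required.
Telescoping: Σ = s_(8) − s_(2) = -32/65 − (-8/35) = -24/91.

Σ = -24/91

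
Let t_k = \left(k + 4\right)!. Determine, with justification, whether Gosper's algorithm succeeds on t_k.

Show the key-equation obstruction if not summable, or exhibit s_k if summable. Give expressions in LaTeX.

t_(k+1)/t_k = k + 5.
Factor: A=k + 5; B=1; C=1.
Need (k + 5)·f(k+1) − (1)·f(k) = 1.
From deg A=1, deg B=0, deg C=0: d=-1.
Negative degree bound (-1): no f exists, t_k not Gosper-summable.

No. Not Gosper-summable.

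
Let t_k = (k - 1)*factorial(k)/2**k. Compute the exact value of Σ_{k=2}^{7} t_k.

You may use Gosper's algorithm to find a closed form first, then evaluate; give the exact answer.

Σ = 314

Ratio r(k) = k*(k + 1)/(2*(k - 1)).
Take A(k)=k/2 + 1/2, B(k)=1, C(k)=k - 1.
Key eq: (k/2 + 1/2)·f(k+1) = (1)·f(k) + (k - 1).
From deg A=1, deg B=0, deg C=1: d=0.
Coefficient equations give f(k) = 2.
Get s_k = R·t_k = 2**(1 - k)*factorial(k) with R(k) = B(k−1)f(k)/C(k) = 2/(k - 1).
Verify: (k - 1)*factorial(k)/2**k matches t_k.
Sum = s_(8) − s_(2); s_(8) = 315, s_(2) = 1 ⇒ 314.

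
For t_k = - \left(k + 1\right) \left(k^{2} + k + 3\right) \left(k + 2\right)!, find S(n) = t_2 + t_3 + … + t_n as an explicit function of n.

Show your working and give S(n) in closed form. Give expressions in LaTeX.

Ratio r(k) = (k + 2)*(k + 3)*(k + (k + 1)**2 + 4)/((k + 1)*(k**2 + k + 3)).
So A=k + 3 and B=1, with C=k**3 + 2*k**2 + 4*k + 3.
Solve (k + 3)·f(k+1) − (1)·f(k) = k**3 + 2*k**2 + 4*k + 3.
From deg A=1, deg B=0, deg C=3: d=2.
Coefficient equations give f(k) = k**2 - 2*k + 3.
Get s_k = R·t_k = -(k**2 - 2*k + 3)*factorial(k + 2) with R(k) = B(k−1)f(k)/C(k) = (k**2 - 2*k + 3)/((k + 1)*(k**2 + k + 3)).
s_(k+1) − s_k = -(k + 1)*(k**2 + k + 3)*factorial(k + 2) = t_k.
Σ_(k=2)^n t_k = s_(n+1) − s_(2) = (-(n**2 + 2)*factorial(n + 3)) − (-72), i.e. -n**2*factorial(n + 3) - 2*factorial(n + 3) + 72.

S(n) = - n^{2} \left(n + 3\right)! - 2 \left(n + 3\right)! + 72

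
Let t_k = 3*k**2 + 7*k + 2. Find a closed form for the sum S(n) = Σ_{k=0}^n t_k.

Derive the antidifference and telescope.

S(n) = n**3 + 5*n**2 + 6*n + 2

The ratio is (3*k**2 + 13*k + 12)/(3*k**2 + 7*k + 2).
Normal form (A,B,C) = (1, 1, k**2 + 7*k/3 + 2/3).
Key eq: (1)·f(k+1) = (1)·f(k) + (k**2 + 7*k/3 + 2/3).
Degrees (0,0,2) ⇒ d ≤ 3.
Solve for f: f(k) = k*(k**2 + 2*k - 1)/3 (degree 3 ≤ 3).
R(k) = B(k−1)·f(k)/C(k) = k*(k**2 + 2*k - 1)/((k + 2)*(3*k + 1)); s_k = R·t_k = k*(k**2 + 2*k - 1).
Δs = 3*k**2 + 7*k + 2, as required.
Σ_(k=0)^n t_k = s_(n+1) − s_(0) = (n**3 + 5*n**2 + 6*n + 2) − (0), i.e. n**3 + 5*n**2 + 6*n + 2.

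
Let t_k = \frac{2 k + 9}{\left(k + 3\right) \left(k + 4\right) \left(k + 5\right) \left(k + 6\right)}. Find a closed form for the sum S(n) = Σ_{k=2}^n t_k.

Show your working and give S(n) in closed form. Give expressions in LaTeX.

r(k) = (k + 3)*(2*k + 11)/((k + 7)*(2*k + 9)) after simplifying.
A = k + 3, B = k + 7, C = k + 9/2.
Key eq: (k + 3)·f(k+1) = (k + 6)·f(k) + (k + 9/2).
From deg A=1, deg B=1, deg C=1: d=3.
A polynomial solution: f(k) = k*(k + 4)*(k + 8)/30.
Then R = B(k−1)f/C = k*(k + 4)*(k + 6)*(k + 8)/(15*(2*k + 9)), so s_k = R(k)·t_k = k*(k + 8)/(15*(k**2 + 8*k + 15)).
s_(k+1) − s_k = (2*k + 9)/(k**4 + 18*k**3 + 119*k**2 + 342*k + 360) = t_k.
s_(n+1) = (n**2 + 10*n + 9)/(15*(n**2 + 10*n + 24)) and s_(2) = 4/105, so S(n) = (n**2 + 10*n - 11)/(35*(n**2 + 10*n + 24)).

S(n) = \frac{n^{2} + 10 n - 11}{35 \left(n^{2} + 10 n + 24\right)}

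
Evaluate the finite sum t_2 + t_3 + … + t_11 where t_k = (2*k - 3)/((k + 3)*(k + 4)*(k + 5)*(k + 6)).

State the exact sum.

Step 1: r(k) = (k + 3)*(2*k - 1)/((k + 7)*(2*k - 3)).
A = k + 3, B = k + 7, C = k - 3/2.
Set up (k + 3)·f(k+1) − (k + 6)·f(k) − (k - 3/2) = 0.
deg f ≤ 3 (via 1,1,1).
Solve for f: f(k) = -k/2 (degree 1 ≤ 3).
Get s_k = R·t_k = -k/((k + 3)*(k + 4)*(k + 5)) with R(k) = B(k−1)f(k)/C(k) = -k*(k + 6)/(2*k - 3).
Δs = (2*k - 3)/(k**4 + 18*k**3 + 119*k**2 + 342*k + 360), as required.
Σ_(k=2)^(11) t_k = s_(12) − s_(2) = -1/340 − (-1/105) = 47/7140.

Σ = 47/7140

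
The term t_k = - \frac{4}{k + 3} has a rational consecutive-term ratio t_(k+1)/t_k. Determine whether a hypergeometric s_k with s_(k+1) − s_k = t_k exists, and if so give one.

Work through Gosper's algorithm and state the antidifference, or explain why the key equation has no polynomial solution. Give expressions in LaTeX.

none (Gosper's algorithm certifies no s_k)

Ratio r(k) = (k + 3)/(k + 4).
Factor: A=k + 3; B=k + 4; C=1.
Set up (k + 3)·f(k+1) − (k + 3)·f(k) − (1) = 0.
From deg A=1, deg B=1, deg C=0: d=0.
Put f(k) = c0: A·f(k+1) − B(k−1)·f(k) − C = -1; need -1 = 0 — inconsistent ⇒ no f, not summable.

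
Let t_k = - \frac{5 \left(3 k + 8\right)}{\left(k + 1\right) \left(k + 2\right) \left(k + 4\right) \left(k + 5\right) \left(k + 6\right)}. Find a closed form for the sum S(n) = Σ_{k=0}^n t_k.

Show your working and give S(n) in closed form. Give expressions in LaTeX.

r(k) = (k + 1)*(k + 4)*(3*k + 11)/((k + 3)*(k + 7)*(3*k + 8)) after simplifying.
Normal form (A,B,C) = (k + 1, k + 7, k**2 + 17*k/3 + 8).
Need (k + 1)·f(k+1) − (k + 6)·f(k) = k**2 + 17*k/3 + 8.
deg f ≤ 5 (via 1,1,2).
Solving with deg f ≤ 5: f(k) = k*(k + 2)*(k + 3)*(k**2 + 10*k + 29)/60.
Get s_k = R·t_k = k*(-k**2 - 10*k - 29)/(4*(k**3 + 10*k**2 + 29*k + 20)) with R(k) = B(k−1)f(k)/C(k) = k*(k + 2)*(k + 6)*(k**2 + 10*k + 29)/(20*(3*k + 8)).
Verify: 5*(-3*k - 8)/(k**5 + 18*k**4 + 121*k**3 + 372*k**2 + 508*k + 240) matches t_k.
Evaluate: s_(n+1) = (-n**3 - 13*n**2 - 52*n - 40)/(4*(n**3 + 13*n**2 + 52*n + 60)); subtract s_(0) = 0 ⇒ S(n) = (-n**3 - 13*n**2 - 52*n - 40)/(4*(n**3 + 13*n**2 + 52*n + 60)).

S(n) = \frac{- n^{3} - 13 n^{2} - 52 n - 40}{4 \left(n^{3} + 13 n^{2} + 52 n + 60\right)}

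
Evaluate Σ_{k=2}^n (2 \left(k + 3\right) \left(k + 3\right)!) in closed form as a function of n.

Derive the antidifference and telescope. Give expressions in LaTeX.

S(n) = 2 \left(n + 4\right)! - 240

Ratio r(k) = (k + 4)**2/(k + 3).
Normal form (A,B,C) = (k + 4, 1, k + 3).
Set up (k + 4)·f(k+1) − (1)·f(k) − (k + 3) = 0.
d = 0 from the (1,0,1) case.
Solve for f: f(k) = 1 (degree 0 ≤ 0).
Certificate R = B(k−1)f/C = 1/(k + 3) gives s_k = 2*factorial(k + 3).
Δs = 2*(k + 3)*factorial(k + 3), as required.
Telescope: S(n) = s_(n+1) − s_(2) = 2*factorial(n + 4) − (240) = 2*factorial(n + 4) - 240.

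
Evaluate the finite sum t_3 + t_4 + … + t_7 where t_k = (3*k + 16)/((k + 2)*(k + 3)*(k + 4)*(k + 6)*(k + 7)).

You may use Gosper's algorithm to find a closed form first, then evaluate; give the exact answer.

Σ = 127/41580

Ratio r(k) = (k + 2)*(k + 6)*(3*k + 19)/((k + 5)*(k + 8)*(3*k + 16)).
Gosper form: A/B · C(k+1)/C(k) with A=k + 2, B=k + 8, C=k**2 + 31*k/3 + 80/3.
f must satisfy (k + 2)·f(k+1) − (k + 7)·f(k) = k**2 + 31*k/3 + 80/3.
d = 5 from the (1,1,2) case.
Coefficient equations give f(k) = k*(k + 4)*(k + 5)*(k**2 + 11*k + 36)/108.
R(k) = B(k−1)·f(k)/C(k) = k*(k + 4)*(k + 7)*(k**2 + 11*k + 36)/(36*(3*k + 16)); s_k = R·t_k = k*(k**2 + 11*k + 36)/(36*(k**3 + 11*k**2 + 36*k + 36)).
Verify: (3*k + 16)/(k**5 + 22*k**4 + 185*k**3 + 740*k**2 + 1404*k + 1008) matches t_k.
Evaluate s at k=8 and k=3: 94/3465 and 13/540; difference 127/41580.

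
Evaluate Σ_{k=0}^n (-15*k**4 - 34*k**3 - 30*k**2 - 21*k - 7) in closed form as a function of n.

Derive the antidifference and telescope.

Step 1: r(k) = (15*k**4 + 94*k**3 + 222*k**2 + 243*k + 107)/(15*k**4 + 34*k**3 + 30*k**2 + 21*k + 7).
So A=1 and B=1, with C=k**4 + 34*k**3/15 + 2*k**2 + 7*k/5 + 7/15.
f must satisfy (1)·f(k+1) − (1)·f(k) = k**4 + 34*k**3/15 + 2*k**2 + 7*k/5 + 7/15.
Degrees (0,0,4) ⇒ d ≤ 5.
Coefficient equations give f(k) = k*(3*k**4 + k**3 - 2*k**2 + 4*k + 1)/15.
R(k) = B(k−1)·f(k)/C(k) = k*(3*k**4 + k**3 - 2*k**2 + 4*k + 1)/(15*k**4 + 34*k**3 + 30*k**2 + 21*k + 7); s_k = R·t_k = k*(-3*k**4 - k**3 + 2*k**2 - 4*k - 1).
Δs = -15*k**4 - 34*k**3 - 30*k**2 - 21*k - 7, as required.
Evaluate: s_(n+1) = -3*n**5 - 16*n**4 - 32*n**3 - 34*n**2 - 22*n - 7; subtract s_(0) = 0 ⇒ S(n) = -3*n**5 - 16*n**4 - 32*n**3 - 34*n**2 - 22*n - 7.

S(n) = -3*n**5 - 16*n**4 - 32*n**3 - 34*n**2 - 22*n - 7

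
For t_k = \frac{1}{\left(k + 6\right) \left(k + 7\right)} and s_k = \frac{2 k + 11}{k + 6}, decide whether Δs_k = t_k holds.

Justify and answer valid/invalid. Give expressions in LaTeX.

s_(k+1) = (2*k + 13)/(k + 7)
s_(k+1) − s_k = 1/(k**2 + 13*k + 42)
(s_(k+1) − s_k) − t_k = 0

Valid: the claim telescopes to t_k.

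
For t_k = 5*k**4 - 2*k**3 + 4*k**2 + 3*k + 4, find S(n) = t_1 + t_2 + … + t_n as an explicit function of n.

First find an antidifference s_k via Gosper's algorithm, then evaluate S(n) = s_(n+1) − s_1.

Compute t_(k+1)/t_k: get (5*k**4 + 18*k**3 + 28*k**2 + 25*k + 14)/(5*k**4 - 2*k**3 + 4*k**2 + 3*k + 4).
Take A(k)=1, B(k)=1, C(k)=k**4 - 2*k**3/5 + 4*k**2/5 + 3*k/5 + 4/5.
f must satisfy (1)·f(k+1) − (1)·f(k) = k**4 - 2*k**3/5 + 4*k**2/5 + 3*k/5 + 4/5.
deg f ≤ 5 (via 0,0,4).
Solve for f: f(k) = k*(k**4 - 3*k**3 + 4*k**2 - k + 3)/5 (degree 5 ≤ 5).
R(k) = B(k−1)·f(k)/C(k) = k*(k**4 - 3*k**3 + 4*k**2 - k + 3)/(5*k**4 - 2*k**3 + 4*k**2 + 3*k + 4); s_k = R·t_k = k*(k**4 - 3*k**3 + 4*k**2 - k + 3).
s_(k+1) − s_k = 5*k**4 - 2*k**3 + 4*k**2 + 3*k + 4 = t_k.
s_(n+1) = n**5 + 2*n**4 + 2*n**3 + 3*n**2 + 6*n + 4 and s_(1) = 4, so S(n) = n*(n**4 + 2*n**3 + 2*n**2 + 3*n + 6).

S(n) = n*(n**4 + 2*n**3 + 2*n**2 + 3*n + 6)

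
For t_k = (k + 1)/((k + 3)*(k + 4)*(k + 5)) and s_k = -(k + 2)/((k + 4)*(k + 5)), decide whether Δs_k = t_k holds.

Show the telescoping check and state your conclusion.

Invalid: residual 2*(-2*k - 3)/(k**4 + 18*k**3 + 119*k**2 + 342*k + 360) ≠ 0.

s_(k+1) = (-k - 3)/((k + 5)*(k + 6))
s_(k+1) − s_k = k/(k**3 + 15*k**2 + 74*k + 120)
(s_(k+1) − s_k) − t_k = 2*(-2*k - 3)/(k**4 + 18*k**3 + 119*k**2 + 342*k + 360)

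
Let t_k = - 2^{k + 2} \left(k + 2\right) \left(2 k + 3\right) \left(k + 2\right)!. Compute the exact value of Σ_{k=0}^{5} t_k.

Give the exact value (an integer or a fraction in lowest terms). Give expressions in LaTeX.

Σ = -61931520

t_(k+1)/t_k = (k + 3)**2*(4*k + 10)/((k + 2)*(2*k + 3)).
So A=2*k + 6 and B=1, with C=k**2 + 7*k/2 + 3.
Need (2*k + 6)·f(k+1) − (1)·f(k) = k**2 + 7*k/2 + 3.
Bound: deg f ≤ 1.
Match coefficients ⇒ f(k) = k/2.
Then R = B(k−1)f/C = k/((k + 2)*(2*k + 3)), so s_k = R(k)·t_k = -2**(k + 2)*k*factorial(k + 2).
s_(k+1) − s_k = -2**(k + 2)*(k + 2)*(2*k + 3)*factorial(k + 2) = t_k.
Evaluate s at k=6 and k=0: -61931520 and 0; difference -61931520.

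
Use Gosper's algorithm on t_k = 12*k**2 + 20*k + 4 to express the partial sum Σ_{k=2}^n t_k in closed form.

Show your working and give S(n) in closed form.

t_(k+1)/t_k = (3*k**2 + 11*k + 9)/(3*k**2 + 5*k + 1).
Normal form (A,B,C) = (1, 1, k**2 + 5*k/3 + 1/3).
Set up (1)·f(k+1) − (1)·f(k) − (k**2 + 5*k/3 + 1/3) = 0.
From deg A=0, deg B=0, deg C=2: d=3.
Solve for f: f(k) = k*(k**2 + k - 1)/3 (degree 3 ≤ 3).
So s_k = (B(k−1)f/C)·t_k = (k*(k**2 + k - 1)/(3*k**2 + 5*k + 1))·t_k = 4*k*(k**2 + k - 1).
Check: Δs_k = 12*k**2 + 20*k + 4. ✓
s_(n+1) = 4*n**3 + 16*n**2 + 16*n + 4 and s_(2) = 40, so S(n) = 4*n**3 + 16*n**2 + 16*n - 36.

S(n) = 4*n**3 + 16*n**2 + 16*n - 36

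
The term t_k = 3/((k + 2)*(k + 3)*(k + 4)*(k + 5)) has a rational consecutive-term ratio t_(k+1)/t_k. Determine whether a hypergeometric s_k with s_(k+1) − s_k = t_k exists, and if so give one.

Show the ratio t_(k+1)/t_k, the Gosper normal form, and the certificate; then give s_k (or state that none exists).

Ratio r(k) = (k + 2)/(k + 6).
Factor: A=k + 2; B=k + 6; C=1.
f must satisfy (k + 2)·f(k+1) − (k + 5)·f(k) = 1.
From deg A=1, deg B=1, deg C=0: d=3.
Coefficient equations give f(k) = k*(k**2 + 9*k + 26)/72.
Certificate R = B(k−1)f/C = k*(k + 5)*(k**2 + 9*k + 26)/72 gives s_k = k*(k**2 + 9*k + 26)/(24*(k + 2)*(k + 3)*(k + 4)).
Δs = 3/(k**4 + 14*k**3 + 71*k**2 + 154*k + 120), as required.

s_k = k*(k**2 + 9*k + 26)/(24*(k + 2)*(k + 3)*(k + 4))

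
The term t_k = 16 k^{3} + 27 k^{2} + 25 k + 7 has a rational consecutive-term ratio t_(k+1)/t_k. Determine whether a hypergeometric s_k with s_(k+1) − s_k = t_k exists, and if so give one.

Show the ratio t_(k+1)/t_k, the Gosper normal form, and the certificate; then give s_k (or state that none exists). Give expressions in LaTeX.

s_k = k \left(4 k^{3} + k^{2} + 3 k - 1\right)

Ratio r(k) = (16*k**3 + 75*k**2 + 127*k + 75)/(16*k**3 + 27*k**2 + 25*k + 7).
So A=1 and B=1, with C=k**3 + 27*k**2/16 + 25*k/16 + 7/16.
Need (1)·f(k+1) − (1)·f(k) = k**3 + 27*k**2/16 + 25*k/16 + 7/16.
d = 4 from the (0,0,3) case.
Solve for f: f(k) = k*(4*k**3 + k**2 + 3*k - 1)/16 (degree 4 ≤ 4).
Then R = B(k−1)f/C = k*(4*k**3 + k**2 + 3*k - 1)/(16*k**3 + 27*k**2 + 25*k + 7), so s_k = R(k)·t_k = k*(4*k**3 + k**2 + 3*k - 1).
Check: Δs_k = 16*k**3 + 27*k**2 + 25*k + 7. ✓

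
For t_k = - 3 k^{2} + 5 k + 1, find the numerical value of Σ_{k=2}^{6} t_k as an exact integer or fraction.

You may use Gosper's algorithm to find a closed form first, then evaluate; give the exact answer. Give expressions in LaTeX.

The ratio is (3*k**2 + k - 3)/(3*k**2 - 5*k - 1).
Gosper form: A/B · C(k+1)/C(k) with A=1, B=1, C=k**2 - 5*k/3 - 1/3.
Solve (1)·f(k+1) − (1)·f(k) = k**2 - 5*k/3 - 1/3.
d = 3 from the (0,0,2) case.
Coefficient equations give f(k) = k*(k**2 - 4*k + 2)/3.
So s_k = (B(k−1)f/C)·t_k = (k*(k**2 - 4*k + 2)/(3*k**2 - 5*k - 1))·t_k = k*(-k**2 + 4*k - 2).
Δs = -3*k**2 + 5*k + 1, as required.
Telescoping: Σ = s_(7) − s_(2) = -161 − (4) = -165.

Σ = -165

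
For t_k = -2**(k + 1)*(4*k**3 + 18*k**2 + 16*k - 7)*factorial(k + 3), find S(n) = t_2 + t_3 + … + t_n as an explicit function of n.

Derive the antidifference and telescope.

Compute t_(k+1)/t_k: get 2*(4*k**4 + 46*k**3 + 184*k**2 + 287*k + 124)/(4*k**3 + 18*k**2 + 16*k - 7).
Take A(k)=2*k + 8, B(k)=1, C(k)=k**3 + 9*k**2/2 + 4*k - 7/4.
Set up (2*k + 8)·f(k+1) − (1)·f(k) − (k**3 + 9*k**2/2 + 4*k - 7/4) = 0.
Degrees (1,0,3) ⇒ d ≤ 2.
Solve for f: f(k) = (2*k**2 - 2*k - 1)/4 (degree 2 ≤ 2).
Get s_k = R·t_k = 2**(k + 1)*(-2*k**2 + 2*k + 1)*factorial(k + 3) with R(k) = B(k−1)f(k)/C(k) = (2*k**2 - 2*k - 1)/(4*k**3 + 18*k**2 + 16*k - 7).
Verify: -2**(k + 1)*(4*k**3 + 18*k**2 + 16*k - 7)*factorial(k + 3) matches t_k.
Evaluate: s_(n+1) = -2**(n + 2)*(2*n**2 + 2*n - 1)*factorial(n + 4); subtract s_(2) = -2880 ⇒ S(n) = -8*2**n*n**2*factorial(n + 4) - 8*2**n*n*factorial(n + 4) + 4*2**n*factorial(n + 4) + 2880.

S(n) = -8*2**n*n**2*factorial(n + 4) - 8*2**n*n*factorial(n + 4) + 4*2**n*factorial(n + 4) + 2880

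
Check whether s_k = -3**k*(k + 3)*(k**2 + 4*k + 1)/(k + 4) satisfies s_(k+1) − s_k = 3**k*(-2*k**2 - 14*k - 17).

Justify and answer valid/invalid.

s_(k+1) = -3**(k + 1)*(k + 4)*(4*k + (k + 1)**2 + 5)/(k + 5)
s_(k+1) − s_k = 3**k*(-2*k**4 - 30*k**3 - 162*k**2 - 364*k - 273)/(k**2 + 9*k + 20)
(s_(k+1) − s_k) − t_k = 3**k*(2*k**3 + 21*k**2 + 69*k + 67)/(k**2 + 9*k + 20)

Invalid: residual 3**k*(2*k**3 + 21*k**2 + 69*k + 67)/(k**2 + 9*k + 20) ≠ 0.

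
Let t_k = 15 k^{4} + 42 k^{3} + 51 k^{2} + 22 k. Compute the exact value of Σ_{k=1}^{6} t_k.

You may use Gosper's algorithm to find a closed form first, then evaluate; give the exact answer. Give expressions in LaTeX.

Σ = 57750

Step 1: r(k) = (15*k**4 + 102*k**3 + 267*k**2 + 310*k + 130)/(k*(15*k**3 + 42*k**2 + 51*k + 22)).
So A=1 and B=1, with C=k**4 + 14*k**3/5 + 17*k**2/5 + 22*k/15.
Need (1)·f(k+1) − (1)·f(k) = k**4 + 14*k**3/5 + 17*k**2/5 + 22*k/15.
Bound: deg f ≤ 5.
Solving with deg f ≤ 5: f(k) = k*(k - 1)*(3*k**3 + 6*k**2 + 7*k + 3)/15.
So s_k = (B(k−1)f/C)·t_k = ((k - 1)*(3*k**3 + 6*k**2 + 7*k + 3)/(15*k**3 + 42*k**2 + 51*k + 22))·t_k = k*(3*k**4 + 3*k**3 + k**2 - 4*k - 3).
Verify: k*(15*k**3 + 42*k**2 + 51*k + 22) matches t_k.
Sum = s_(7) − s_(1); s_(7) = 57750, s_(1) = 0 ⇒ 57750.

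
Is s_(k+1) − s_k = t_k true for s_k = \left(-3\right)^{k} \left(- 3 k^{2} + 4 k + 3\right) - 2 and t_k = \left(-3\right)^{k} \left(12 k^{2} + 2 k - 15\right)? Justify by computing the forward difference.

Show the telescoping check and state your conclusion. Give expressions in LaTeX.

valid (s_(k+1) − s_k reduces to t_k)

s_(k+1) = (-3)**(k + 1)*(4*k - 3*(k + 1)**2 + 7) - 2
s_(k+1) − s_k = (-3)**k*(12*k**2 + 2*k - 15)
(s_(k+1) − s_k) − t_k = 0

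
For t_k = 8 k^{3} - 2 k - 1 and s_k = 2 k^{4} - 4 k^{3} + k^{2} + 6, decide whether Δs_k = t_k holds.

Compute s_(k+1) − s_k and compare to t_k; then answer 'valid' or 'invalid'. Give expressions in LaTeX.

s_(k+1) = 2*k**4 + 4*k**3 + k**2 - 2*k + 5
s_(k+1) − s_k = 8*k**3 - 2*k - 1
(s_(k+1) − s_k) − t_k = 0

Valid: the claim telescopes to t_k.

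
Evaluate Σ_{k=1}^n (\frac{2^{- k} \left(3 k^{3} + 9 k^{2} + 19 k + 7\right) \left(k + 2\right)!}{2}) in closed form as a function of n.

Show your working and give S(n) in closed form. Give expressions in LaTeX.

Step 1: r(k) = (3*k**4 + 27*k**3 + 100*k**2 + 176*k + 114)/(2*(3*k**3 + 9*k**2 + 19*k + 7)).
Factor: A=k/2 + 3/2; B=1; C=k**3 + 3*k**2 + 19*k/3 + 7/3.
Need (k/2 + 3/2)·f(k+1) − (1)·f(k) = k**3 + 3*k**2 + 19*k/3 + 7/3.
Degrees (1,0,3) ⇒ d ≤ 2.
Coefficient equations give f(k) = 2*(3*k**2 - 2)/3.
So s_k = (B(k−1)f/C)·t_k = (2*(3*k**2 - 2)/(3*k**3 + 9*k**2 + 19*k + 7))·t_k = (3*k**2 - 2)*factorial(k + 2)/2**k.
Verify: (3*k**3 + 9*k**2 + 19*k + 7)*factorial(k + 2)/(2*2**k) matches t_k.
Telescope: S(n) = s_(n+1) − s_(1) = 2**(-n - 1)*(3*n**2 + 6*n + 1)*factorial(n + 3) − (3) = (-6*2**n + 3*n**5*factorial(n) + 24*n**4*factorial(n) + 70*n**3*factorial(n) + 90*n**2*factorial(n) + 47*n*factorial(n) + 6*factorial(n))/(2*2**n).

S(n) = \frac{2^{- n} \left(- 6 \cdot 2^{n} + 3 n^{5} n! + 24 n^{4} n! + 70 n^{3} n! + 90 n^{2} n! + 47 n n! + 6 n!\right)}{2}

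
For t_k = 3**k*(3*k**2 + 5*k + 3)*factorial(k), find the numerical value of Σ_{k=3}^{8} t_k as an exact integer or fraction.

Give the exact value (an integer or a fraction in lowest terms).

Ratio r(k) = 3*(3*k**3 + 14*k**2 + 22*k + 11)/(3*k**2 + 5*k + 3).
So A=3*k + 3 and B=1, with C=k**2 + 5*k/3 + 1.
Need (3*k + 3)·f(k+1) − (1)·f(k) = k**2 + 5*k/3 + 1.
d = 1 from the (1,0,2) case.
Solve for f: f(k) = k/3 (degree 1 ≤ 1).
So s_k = (B(k−1)f/C)·t_k = (k/(3*k**2 + 5*k + 3))·t_k = 3**k*k*factorial(k).
s_(k+1) − s_k = 3**k*(3*k**2 + 5*k + 3)*factorial(k) = t_k.
Evaluate s at k=9 and k=3: 64283103360 and 486; difference 64283102874.

Σ = 64283102874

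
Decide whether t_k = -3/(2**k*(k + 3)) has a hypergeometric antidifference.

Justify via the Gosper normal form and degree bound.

Ratio r(k) = (k + 3)/(2*(k + 4)).
Take A(k)=k/2 + 3/2, B(k)=k + 4, C(k)=1.
Need (k/2 + 3/2)·f(k+1) − (k + 3)·f(k) = 1.
From deg A=1, deg B=1, deg C=0: d=-1.
Bound -1 < 0, so the key equation has no polynomial solution.

No. Not Gosper-summable.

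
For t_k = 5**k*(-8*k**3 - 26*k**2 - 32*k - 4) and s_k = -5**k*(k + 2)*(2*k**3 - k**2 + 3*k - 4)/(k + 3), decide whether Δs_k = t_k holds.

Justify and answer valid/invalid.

s_(k+1) = 5**(k + 1)*k*(-2*k**3 - 11*k**2 - 22*k - 21)/(k + 4)
s_(k+1) − s_k = 5**k*(-8*k**5 - 74*k**4 - 262*k**3 - 429*k**2 - 315*k - 32)/(k**2 + 7*k + 12)
(s_(k+1) − s_k) − t_k = 5**k*(8*k**4 + 48*k**3 + 111*k**2 + 97*k + 16)/(k**2 + 7*k + 12)

Invalid: residual 5**k*(8*k**4 + 48*k**3 + 111*k**2 + 97*k + 16)/(k**2 + 7*k + 12) ≠ 0.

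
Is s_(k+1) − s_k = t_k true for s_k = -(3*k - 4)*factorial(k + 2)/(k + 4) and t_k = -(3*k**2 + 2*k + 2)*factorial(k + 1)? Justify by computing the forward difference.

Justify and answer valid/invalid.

s_(k+1) = -(3*k - 1)*factorial(k + 3)/(k + 5)
s_(k+1) − s_k = -(3*k**3 + 17*k**2 + 18*k + 8)*factorial(k + 2)/((k + 4)*(k + 5))
(s_(k+1) − s_k) − t_k = 2*(3*k**3 + 14*k**2 + 7*k + 12)*factorial(k + 1)/((k + 4)*(k + 5))

Invalid: residual 2*(3*k**3 + 14*k**2 + 7*k + 12)*factorial(k + 1)/((k + 4)*(k + 5)) ≠ 0.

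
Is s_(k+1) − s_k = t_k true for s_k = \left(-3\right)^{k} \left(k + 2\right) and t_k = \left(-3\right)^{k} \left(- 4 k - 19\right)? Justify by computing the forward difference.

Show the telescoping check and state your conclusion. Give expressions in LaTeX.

s_(k+1) = (-3)**(k + 1)*(k + 3)
s_(k+1) − s_k = (-3)**k*(-4*k - 11)
(s_(k+1) − s_k) − t_k = 8*(-3)**k

Invalid: residual 8 \left(-3\right)^{k} ≠ 0.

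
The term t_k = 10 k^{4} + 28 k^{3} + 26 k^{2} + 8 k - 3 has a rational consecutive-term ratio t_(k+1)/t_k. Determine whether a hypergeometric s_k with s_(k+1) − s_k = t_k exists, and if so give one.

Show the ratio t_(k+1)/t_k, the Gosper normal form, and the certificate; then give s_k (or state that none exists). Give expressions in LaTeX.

Ratio r(k) = (10*k**4 + 68*k**3 + 170*k**2 + 184*k + 69)/(10*k**4 + 28*k**3 + 26*k**2 + 8*k - 3).
Gosper form: A/B · C(k+1)/C(k) with A=1, B=1, C=k**4 + 14*k**3/5 + 13*k**2/5 + 4*k/5 - 3/10.
Key eq: (1)·f(k+1) = (1)·f(k) + (k**4 + 14*k**3/5 + 13*k**2/5 + 4*k/5 - 3/10).
From deg A=0, deg B=0, deg C=4: d=5.
Solve for f: f(k) = k*(2*k**4 + 2*k**3 - 2*k**2 - 2*k - 3)/10 (degree 5 ≤ 5).
So s_k = (B(k−1)f/C)·t_k = (k*(2*k**4 + 2*k**3 - 2*k**2 - 2*k - 3)/(10*k**4 + 28*k**3 + 26*k**2 + 8*k - 3))·t_k = k*(2*k**4 + 2*k**3 - 2*k**2 - 2*k - 3).
Check: Δs_k = 10*k**4 + 28*k**3 + 26*k**2 + 8*k - 3. ✓

s_k = k \left(2 k^{4} + 2 k^{3} - 2 k^{2} - 2 k - 3\right)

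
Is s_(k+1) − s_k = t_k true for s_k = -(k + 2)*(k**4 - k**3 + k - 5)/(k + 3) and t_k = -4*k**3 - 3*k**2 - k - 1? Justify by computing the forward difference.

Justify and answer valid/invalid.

s_(k+1) = -(k + 3)*(k + (k + 1)**4 - (k + 1)**3 - 4)/(k + 4)
s_(k+1) − s_k = 2*(-2*k**5 - 14*k**4 - 27*k**3 - 17*k**2 - 8*k - 2)/(k**2 + 7*k + 12)
(s_(k+1) − s_k) − t_k = (3*k**4 + 16*k**3 + 10*k**2 + 3*k + 8)/(k**2 + 7*k + 12)

Invalid: residual (3*k**4 + 16*k**3 + 10*k**2 + 3*k + 8)/(k**2 + 7*k + 12) ≠ 0.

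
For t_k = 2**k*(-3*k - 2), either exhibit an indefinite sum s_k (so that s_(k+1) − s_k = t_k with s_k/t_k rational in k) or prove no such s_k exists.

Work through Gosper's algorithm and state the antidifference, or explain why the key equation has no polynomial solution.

r(k) = 2*(3*k + 5)/(3*k + 2) after simplifying.
Take A(k)=2, B(k)=1, C(k)=k + 2/3.
Key eq: (2)·f(k+1) = (1)·f(k) + (k + 2/3).
d = 1 from the (0,0,1) case.
Solving with deg f ≤ 1: f(k) = (3*k - 4)/3.
Get s_k = R·t_k = 2**k*(4 - 3*k) with R(k) = B(k−1)f(k)/C(k) = (3*k - 4)/(3*k + 2).
Δs = 2**k*(-3*k - 2), as required.

s_k = 2**k*(4 - 3*k)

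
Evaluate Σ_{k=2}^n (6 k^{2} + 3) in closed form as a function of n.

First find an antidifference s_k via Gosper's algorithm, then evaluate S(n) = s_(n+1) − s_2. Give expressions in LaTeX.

t_(k+1)/t_k = (2*(k + 1)**2 + 1)/(2*k**2 + 1).
Take A(k)=1, B(k)=1, C(k)=k**2 + 1/2.
f must satisfy (1)·f(k+1) − (1)·f(k) = k**2 + 1/2.
Bound: deg f ≤ 3.
Coefficient equations give f(k) = k*(2*k**2 - 3*k + 4)/6.
Then R = B(k−1)f/C = k*(2*k**2 - 3*k + 4)/(3*(2*k**2 + 1)), so s_k = R(k)·t_k = k*(2*k**2 - 3*k + 4).
Δs = 6*k**2 + 3, as required.
Evaluate: s_(n+1) = 2*n**3 + 3*n**2 + 4*n + 3; subtract s_(2) = 12 ⇒ S(n) = 2*n**3 + 3*n**2 + 4*n - 9.

S(n) = 2 n^{3} + 3 n^{2} + 4 n - 9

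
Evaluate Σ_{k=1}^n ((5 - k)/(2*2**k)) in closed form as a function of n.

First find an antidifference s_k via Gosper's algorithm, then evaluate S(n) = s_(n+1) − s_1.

Step 1: r(k) = (k - 4)/(2*(k - 5)).
Normal form (A,B,C) = (1/2, 1, k - 5).
Key eq: (1/2)·f(k+1) = (1)·f(k) + (k - 5).
deg f ≤ 1 (via 0,0,1).
A polynomial solution: f(k) = -2*(k - 4).
Then R = B(k−1)f/C = -2*(k - 4)/(k - 5), so s_k = R(k)·t_k = (k - 4)/2**k.
Verify: (5 - k)/(2*2**k) matches t_k.
Σ_(k=1)^n t_k = s_(n+1) − s_(1) = (2**(-n - 1)*(n - 3)) − (-3/2), i.e. 2**(-n - 1)*(3*2**n + n - 3).

S(n) = 2**(-n - 1)*(3*2**n + n - 3)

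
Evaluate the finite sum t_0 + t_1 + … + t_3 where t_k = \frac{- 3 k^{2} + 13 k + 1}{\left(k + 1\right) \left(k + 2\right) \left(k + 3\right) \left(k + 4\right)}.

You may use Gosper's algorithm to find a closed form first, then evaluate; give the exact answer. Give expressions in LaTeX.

Σ = 4/21

Ratio r(k) = (k + 1)*(13*k - 3*(k + 1)**2 + 14)/((k + 5)*(-3*k**2 + 13*k + 1)).
So A=k + 1 and B=k + 5, with C=k**2 - 13*k/3 - 1/3.
Solve (k + 1)·f(k+1) − (k + 4)·f(k) = k**2 - 13*k/3 - 1/3.
From deg A=1, deg B=1, deg C=2: d=3.
Match coefficients ⇒ f(k) = -k*(3*k - 2)/3.
R(k) = B(k−1)·f(k)/C(k) = -k*(k + 4)*(3*k - 2)/(3*k**2 - 13*k - 1); s_k = R·t_k = k*(3*k - 2)/((k + 1)*(k + 2)*(k + 3)).
s_(k+1) − s_k = (-3*k**2 + 13*k + 1)/(k**4 + 10*k**3 + 35*k**2 + 50*k + 24) = t_k.
Telescoping: Σ = s_(4) − s_(0) = 4/21 − (0) = 4/21.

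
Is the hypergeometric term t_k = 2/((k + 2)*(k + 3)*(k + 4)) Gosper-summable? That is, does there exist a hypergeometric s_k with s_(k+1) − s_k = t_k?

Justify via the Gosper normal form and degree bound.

Yes. s_k = k*(k + 5)/(6*(k + 2)*(k + 3)).

r(k) = (k + 2)/(k + 5) after simplifying.
A = k + 2, B = k + 5, C = 1.
Need (k + 2)·f(k+1) − (k + 4)·f(k) = 1.
From deg A=1, deg B=1, deg C=0: d=2.
Coefficient equations give f(k) = k*(k + 5)/12.
R(k) = B(k−1)·f(k)/C(k) = k*(k + 4)*(k + 5)/12; s_k = R·t_k = k*(k + 5)/(6*(k + 2)*(k + 3)).
Δs = 2/(k**3 + 9*k**2 + 26*k + 24), as required.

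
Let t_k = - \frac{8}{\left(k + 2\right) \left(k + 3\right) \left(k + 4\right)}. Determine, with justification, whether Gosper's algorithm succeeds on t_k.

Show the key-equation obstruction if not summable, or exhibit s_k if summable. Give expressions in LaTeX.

The ratio is (k + 2)/(k + 5).
So A=k + 2 and B=k + 5, with C=1.
f must satisfy (k + 2)·f(k+1) − (k + 4)·f(k) = 1.
d = 2 from the (1,1,0) case.
A polynomial solution: f(k) = k*(k + 5)/12.
Certificate R = B(k−1)f/C = k*(k + 4)*(k + 5)/12 gives s_k = 2*k*(-k - 5)/(3*(k + 2)*(k + 3)).
s_(k+1) − s_k = -8/(k**3 + 9*k**2 + 26*k + 24) = t_k.

Yes. s_k = \frac{2 k \left(- k - 5\right)}{3 \left(k + 2\right) \left(k + 3\right)}.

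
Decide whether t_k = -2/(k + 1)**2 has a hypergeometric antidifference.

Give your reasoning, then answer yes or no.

The ratio is (k + 1)**2/(k + 2)**2.
Gosper form: A/B · C(k+1)/C(k) with A=k**2 + 2*k + 1, B=k**2 + 4*k + 4, C=1.
Set up (k**2 + 2*k + 1)·f(k+1) − (k**2 + 2*k + 1)·f(k) − (1) = 0.
Degrees (2,2,0) ⇒ d ≤ 0.
f = c0 ⇒ A·f(k+1) − B(k−1)·f(k) − C = -1. The system {-1 = 0} is inconsistent; no antidifference.

No — key equation has no polynomial f.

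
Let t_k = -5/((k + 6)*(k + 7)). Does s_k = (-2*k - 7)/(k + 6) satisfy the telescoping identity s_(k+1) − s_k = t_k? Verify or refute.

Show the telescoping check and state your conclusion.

s_(k+1) = (-2*k - 9)/(k + 7)
s_(k+1) − s_k = -5/(k**2 + 13*k + 42)
(s_(k+1) − s_k) − t_k = 0

valid (s_(k+1) − s_k reduces to t_k)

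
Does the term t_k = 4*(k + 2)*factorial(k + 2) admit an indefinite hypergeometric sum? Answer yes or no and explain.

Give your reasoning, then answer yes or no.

The ratio is (k + 3)**2/(k + 2).
Gosper form: A/B · C(k+1)/C(k) with A=k + 3, B=1, C=k + 2.
Key eq: (k + 3)·f(k+1) = (1)·f(k) + (k + 2).
deg f ≤ 0 (via 1,0,1).
Solving with deg f ≤ 0: f(k) = 1.
Certificate R = B(k−1)f/C = 1/(k + 2) gives s_k = 4*factorial(k + 2).
Verify: 4*(k + 2)*factorial(k + 2) matches t_k.

Yes. s_k = 4*factorial(k + 2).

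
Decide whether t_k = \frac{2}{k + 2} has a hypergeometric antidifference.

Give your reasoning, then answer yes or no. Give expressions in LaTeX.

No — t_k has no hypergeometric antidifference.

Ratio r(k) = (k + 2)/(k + 3).
A = k + 2, B = k + 3, C = 1.
Key eq: (k + 2)·f(k+1) = (k + 2)·f(k) + (1).
From deg A=1, deg B=1, deg C=0: d=0.
Put f(k) = c0: A·f(k+1) − B(k−1)·f(k) − C = -1; need -1 = 0 — inconsistent ⇒ no f, not summable.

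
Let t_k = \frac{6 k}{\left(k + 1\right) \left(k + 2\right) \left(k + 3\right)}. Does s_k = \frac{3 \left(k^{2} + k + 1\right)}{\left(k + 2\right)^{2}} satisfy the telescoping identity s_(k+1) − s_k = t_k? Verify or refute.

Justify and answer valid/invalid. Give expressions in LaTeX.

s_(k+1) = 3*(k + (k + 1)**2 + 2)/(k + 3)**2
s_(k+1) − s_k = 9*(k**2 + 3*k + 1)/(k**4 + 10*k**3 + 37*k**2 + 60*k + 36)
(s_(k+1) − s_k) − t_k = 3*(k**3 + 2*k**2 + 3)/(k**5 + 11*k**4 + 47*k**3 + 97*k**2 + 96*k + 36)

Invalid: residual \frac{3 \left(k^{3} + 2 k^{2} + 3\right)}{k^{5} + 11 k^{4} + 47 k^{3} + 97 k^{2} + 96 k + 36} ≠ 0.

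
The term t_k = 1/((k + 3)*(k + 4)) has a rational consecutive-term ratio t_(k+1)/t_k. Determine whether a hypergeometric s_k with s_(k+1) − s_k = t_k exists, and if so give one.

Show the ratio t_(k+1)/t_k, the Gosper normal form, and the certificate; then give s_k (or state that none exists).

Ratio r(k) = (k + 3)/(k + 5).
Gosper form: A/B · C(k+1)/C(k) with A=k + 3, B=k + 5, C=1.
Need (k + 3)·f(k+1) − (k + 4)·f(k) = 1.
deg f ≤ 1 (via 1,1,0).
Solving with deg f ≤ 1: f(k) = k/3.
Then R = B(k−1)f/C = k*(k + 4)/3, so s_k = R(k)·t_k = k/(3*(k + 3)).
Verify: 1/(k**2 + 7*k + 12) matches t_k.

s_k = k/(3*(k + 3))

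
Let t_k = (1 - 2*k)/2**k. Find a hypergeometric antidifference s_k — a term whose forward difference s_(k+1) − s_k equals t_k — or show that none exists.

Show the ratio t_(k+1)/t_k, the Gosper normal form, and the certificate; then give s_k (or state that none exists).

s_k = 2*(2*k + 1)/2**k

The ratio is (2*k + 1)/(2*(2*k - 1)).
A = 1/2, B = 1, C = k - 1/2.
Need (1/2)·f(k+1) − (1)·f(k) = k - 1/2.
Bound: deg f ≤ 1.
A polynomial solution: f(k) = -2*k - 1.
R(k) = B(k−1)·f(k)/C(k) = -2*(2*k + 1)/(2*k - 1); s_k = R·t_k = 2*(2*k + 1)/2**k.
s_(k+1) − s_k = (1 - 2*k)/2**k = t_k.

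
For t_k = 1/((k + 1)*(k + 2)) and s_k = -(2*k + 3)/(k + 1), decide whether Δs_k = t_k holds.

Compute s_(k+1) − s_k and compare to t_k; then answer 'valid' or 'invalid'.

Valid — Δs_k = t_k.

s_(k+1) = (-2*k - 5)/(k + 2)
s_(k+1) − s_k = 1/(k**2 + 3*k + 2)
(s_(k+1) − s_k) − t_k = 0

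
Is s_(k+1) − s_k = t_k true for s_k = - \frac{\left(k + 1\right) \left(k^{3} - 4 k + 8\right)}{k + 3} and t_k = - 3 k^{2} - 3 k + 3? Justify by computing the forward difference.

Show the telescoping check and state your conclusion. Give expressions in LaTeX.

s_(k+1) = -(k + 2)*(-4*k + (k + 1)**3 + 4)/(k + 4)
s_(k+1) − s_k = (-3*k**4 - 20*k**3 - 30*k**2 + 5*k + 2)/(k**2 + 7*k + 12)
(s_(k+1) − s_k) − t_k = 2*(2*k**3 + 12*k**2 + 10*k - 17)/(k**2 + 7*k + 12)

Invalid: residual \frac{2 \left(2 k^{3} + 12 k^{2} + 10 k - 17\right)}{k^{2} + 7 k + 12} ≠ 0.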